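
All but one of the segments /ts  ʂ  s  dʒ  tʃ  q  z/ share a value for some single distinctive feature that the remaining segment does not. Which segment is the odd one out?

/ʂ, z, dʒ, s, ts, tʃ/ are all [+strident], but /q/ (voiceless uvular stop) is [-strident]. No other single segment can be removed to leave a set sharing one feature value that the removed segment lacks, so /q/ is the odd one out.

q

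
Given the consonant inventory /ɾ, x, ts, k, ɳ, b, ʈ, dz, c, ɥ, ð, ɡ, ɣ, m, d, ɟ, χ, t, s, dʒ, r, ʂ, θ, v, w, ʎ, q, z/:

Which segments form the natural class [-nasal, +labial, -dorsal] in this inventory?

b, v

Checking each segment against [-nasal], [+labial], [-dorsal]: /b/ (voiced bilabial stop), /v/ (voiced labiodental fricative) satisfy every feature; every other segment in the inventory fails at least one.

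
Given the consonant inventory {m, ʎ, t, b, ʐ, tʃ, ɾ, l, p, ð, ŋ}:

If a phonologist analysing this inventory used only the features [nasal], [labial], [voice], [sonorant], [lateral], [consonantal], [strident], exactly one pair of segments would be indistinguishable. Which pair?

/ʎ/ (palatal lateral approximant) and /l/ (alveolar lateral approximant) are both [−nasal], [−labial], [+voice], [+sonorant], [+lateral], [+consonantal], [−strident], so none of the listed features separates them. (They do differ in [dorsal], which is not among the given features.) Every other pair in the inventory differs on at least one listed feature.

ʎ, l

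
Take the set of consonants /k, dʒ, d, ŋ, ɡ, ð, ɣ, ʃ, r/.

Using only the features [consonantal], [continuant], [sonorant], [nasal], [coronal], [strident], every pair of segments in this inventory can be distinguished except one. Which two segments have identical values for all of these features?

/k/ (voiceless velar stop) and /ɡ/ (voiced velar stop) are both [+consonantal], [-continuant], [-sonorant], [-nasal], [-coronal], [-strident], so none of the listed features separates them. (They do differ in [voice], which is not among the given features.) Every other pair in the inventory differs on at least one listed feature.

k, ɡ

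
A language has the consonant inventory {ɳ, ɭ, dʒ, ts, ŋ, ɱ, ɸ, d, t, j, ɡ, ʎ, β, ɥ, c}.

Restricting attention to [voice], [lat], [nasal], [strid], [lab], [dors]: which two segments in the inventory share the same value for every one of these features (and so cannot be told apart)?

j, ɡ

/j/ (palatal glide) and /ɡ/ (voiced velar stop) are both [+voice], [−lateral], [−nasal], [−strident], [−labial], [+dorsal], so none of the listed features separates them. (They do differ in [sonorant], [continuant] and [back], which are not among the given features.) Every other pair in the inventory differs on at least one listed feature.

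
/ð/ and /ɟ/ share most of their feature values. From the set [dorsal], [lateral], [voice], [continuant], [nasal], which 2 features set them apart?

The two segments share [−lateral], [+voice], [−nasal]. The only features from the list on which they differ: /ð/ is [+continuant] while /ɟ/ is [−continuant]; /ð/ is [−dorsal] while /ɟ/ is [+dorsal].

[continuant], [dorsal]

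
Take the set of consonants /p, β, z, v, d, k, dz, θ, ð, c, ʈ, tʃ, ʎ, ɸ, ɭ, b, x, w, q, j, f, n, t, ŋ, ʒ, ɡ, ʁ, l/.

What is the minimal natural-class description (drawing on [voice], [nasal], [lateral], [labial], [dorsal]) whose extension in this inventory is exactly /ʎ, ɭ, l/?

[+lateral]

Every target segment is [+lateral] and no other inventory member is, so one feature is enough.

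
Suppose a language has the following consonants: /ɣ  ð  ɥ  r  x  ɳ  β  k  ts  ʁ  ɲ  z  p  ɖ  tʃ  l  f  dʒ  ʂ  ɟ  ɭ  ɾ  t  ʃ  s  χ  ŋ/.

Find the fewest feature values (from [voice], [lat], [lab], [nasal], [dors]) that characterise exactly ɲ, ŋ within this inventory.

The class [+nasal], [+dorsal] has exactly /ɲ, ŋ/ as its extension in this inventory. No smaller conjunction from the listed features achieves this: [+dorsal] alone would also admit /ɣ, ɥ, x, k, …/; [+nasal] alone would also admit /ɳ/; and checking the remaining single features turns up none with this extension.

[+nasal, +dors]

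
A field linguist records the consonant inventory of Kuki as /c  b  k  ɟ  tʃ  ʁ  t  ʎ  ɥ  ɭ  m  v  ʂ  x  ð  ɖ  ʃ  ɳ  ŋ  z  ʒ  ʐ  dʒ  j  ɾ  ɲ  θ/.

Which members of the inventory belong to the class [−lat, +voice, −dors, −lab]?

Eliminate segments failing any feature: /c, k, tʃ, t, ʂ, x, ʃ, θ/ are [−voice]; /b, m, v/ are [+labial]; /ɟ, ʁ, ɥ, ŋ, j, ɲ/ are [+dorsal]; /ʎ, ɭ/ are [+lateral]. The remaining /ð, ɖ, ɳ, z, ʒ, ʐ, dʒ, ɾ/ satisfy [−lateral], [+voice], [−dorsal], [−labial].

ð, ɖ, ɳ, z, ʒ, ʐ, dʒ, ɾ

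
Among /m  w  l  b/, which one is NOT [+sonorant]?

Every segment except /b/ is [+sonorant]. /b/ (voiced bilabial stop) is [−sonorant], so it is the exception.

b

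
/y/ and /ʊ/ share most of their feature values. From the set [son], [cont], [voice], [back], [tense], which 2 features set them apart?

/y/ (high front rounded tense vowel) and /ʊ/ (high back rounded lax vowel) agree on [+sonorant], [+continuant], [+voice]. They differ on [back] (/y/ [-], /ʊ/ [+]), [tense] (/y/ [+], /ʊ/ [-]).

[back], [tense]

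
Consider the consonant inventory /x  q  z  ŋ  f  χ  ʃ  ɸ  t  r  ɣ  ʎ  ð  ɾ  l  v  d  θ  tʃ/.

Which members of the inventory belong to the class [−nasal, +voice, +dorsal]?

Checking each segment against [−nasal], [+voice], [+dorsal]: /ɣ/ (voiced velar fricative), /ʎ/ (palatal lateral approximant) satisfy every feature; every other segment in the inventory fails at least one.

ɣ, ʎ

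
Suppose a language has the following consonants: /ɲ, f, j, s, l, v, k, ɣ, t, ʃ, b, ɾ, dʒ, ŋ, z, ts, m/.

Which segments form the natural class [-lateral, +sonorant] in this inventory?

Checking each segment against [-lateral], [+sonorant]: /ɲ/ (palatal nasal), /j/ (palatal glide), /ɾ/ (alveolar tap), /ŋ/ (velar nasal), /m/ (bilabial nasal) satisfy every feature; every other segment in the inventory fails at least one.

ɲ, j, ɾ, ŋ, m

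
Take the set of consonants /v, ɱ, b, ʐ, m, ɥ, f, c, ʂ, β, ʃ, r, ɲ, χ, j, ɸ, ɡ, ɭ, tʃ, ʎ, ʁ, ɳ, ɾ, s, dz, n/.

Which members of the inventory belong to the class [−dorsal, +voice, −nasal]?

Checking each segment against [−dorsal], [+voice], [−nasal]: /v/ (voiced labiodental fricative), /b/ (voiced bilabial stop), /ʐ/ (voiced retroflex fricative), /β/ (voiced bilabial fricative), /r/ (alveolar trill), /ɭ/ (retroflex lateral approximant), among others, satisfy every feature; every other segment in the inventory fails at least one.

v, b, ʐ, β, r, ɭ, ɾ, dz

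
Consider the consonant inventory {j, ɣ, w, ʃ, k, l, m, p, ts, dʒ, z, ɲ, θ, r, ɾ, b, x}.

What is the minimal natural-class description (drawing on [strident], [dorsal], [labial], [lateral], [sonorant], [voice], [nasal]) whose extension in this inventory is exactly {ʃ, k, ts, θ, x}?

Every target segment is [−voice], [−labial]; each remaining inventory member fails at least one of these. Each conjunct is needed — [−labial] alone would also admit /j, ɣ, l, dʒ, …/; [−voice] alone would also admit /p/ — and no other single listed feature has exactly this extension, so two is the minimum.

[−voice, −labial]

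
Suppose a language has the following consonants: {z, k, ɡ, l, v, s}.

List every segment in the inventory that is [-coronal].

The [-coronal] segments here are /k, ɡ, v/; the remaining /z, l, s/ are [+coronal].

k, ɡ, v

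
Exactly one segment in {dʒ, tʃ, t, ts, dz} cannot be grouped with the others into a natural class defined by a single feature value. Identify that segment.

t

[delayed release] (equivalently [strident]) groups all but one: /tʃ, dz, ts, dʒ/ share [+delayed release] while /t/ (voiceless alveolar stop) alone is [−delayed release]. Removing any other segment would not leave a single-feature class that excludes it.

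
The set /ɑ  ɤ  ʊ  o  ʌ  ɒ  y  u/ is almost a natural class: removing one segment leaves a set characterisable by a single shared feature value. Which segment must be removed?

[back] groups all but one: /ɑ, ɒ, ʊ, ɤ, u, o, ʌ/ share [+back] while /y/ (high front rounded tense vowel) alone is [−back]. Removing any other segment would not leave a single-feature class that excludes it.

y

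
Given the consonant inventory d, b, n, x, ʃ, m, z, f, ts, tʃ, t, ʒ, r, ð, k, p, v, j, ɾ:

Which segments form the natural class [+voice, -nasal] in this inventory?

Eliminate segments failing any feature: /n, m/ are [+nasal]; /x, ʃ, f, ts, tʃ, t, k, p/ are [-voice]. The remaining /d, b, z, ʒ, r, ð, v, j, ɾ/ satisfy [+voice], [-nasal].

d, b, z, ʒ, r, ð, v, j, ɾ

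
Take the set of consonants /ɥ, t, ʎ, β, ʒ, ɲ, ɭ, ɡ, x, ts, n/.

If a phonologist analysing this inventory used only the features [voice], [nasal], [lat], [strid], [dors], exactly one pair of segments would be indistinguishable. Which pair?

On the given features, /ɥ/ and /ɡ/ have an identical profile: [+voice], [-nasal], [-lateral], [-strident], [+dorsal]. No other two segments in the inventory coincide on all 5 features. (They do differ in [sonorant], [continuant], [labial], [round] and [back], which are not among the given features.)

ɥ, ɡ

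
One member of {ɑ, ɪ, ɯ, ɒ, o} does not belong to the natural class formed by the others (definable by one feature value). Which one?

The remaining segments after removing /ɪ/ share [+back]; /ɪ/ (high front unrounded lax vowel) is [−back]. For every other candidate removal, the leftover set fails to share any single feature value that the removed segment lacks.

ɪ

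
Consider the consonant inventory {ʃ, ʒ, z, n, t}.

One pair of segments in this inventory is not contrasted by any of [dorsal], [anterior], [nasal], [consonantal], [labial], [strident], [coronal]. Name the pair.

/ʒ/ (voiced postalveolar fricative) and /ʃ/ (voiceless postalveolar fricative) are both [-dorsal], [-anterior], [-nasal], [+consonantal], [-labial], [+strident], [+coronal], so none of the listed features separates them. (They do differ in [voice], which is not among the given features.) Every other pair in the inventory differs on at least one listed feature.

ʒ, ʃ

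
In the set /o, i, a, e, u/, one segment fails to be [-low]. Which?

a

/o, e, u, i/ are all [-low]; /a/ (low unrounded vowel) is [+low].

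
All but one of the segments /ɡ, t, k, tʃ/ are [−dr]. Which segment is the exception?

tʃ

/k, t, ɡ/ are all [−delayed release]; /tʃ/ (voiceless postalveolar affricate) is [+delayed release].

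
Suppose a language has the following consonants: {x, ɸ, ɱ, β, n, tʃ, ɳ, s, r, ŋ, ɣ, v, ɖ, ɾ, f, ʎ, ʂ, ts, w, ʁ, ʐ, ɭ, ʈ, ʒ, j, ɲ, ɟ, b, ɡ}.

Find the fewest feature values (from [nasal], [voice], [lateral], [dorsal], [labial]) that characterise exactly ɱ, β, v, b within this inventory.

Every target segment is [+voice], [+labial], [−dorsal]; each remaining inventory member fails at least one of these. Each conjunct is needed — [+labial, −dorsal] alone would also admit /ɸ, f/; [+voice, −dorsal] alone would also admit /n, ɳ, r, ɖ, …/; [+voice, +labial] alone would also admit /w/ — and no other combination of two listed features has exactly this extension, so three is the minimum.

[+voice, +labial, −dorsal]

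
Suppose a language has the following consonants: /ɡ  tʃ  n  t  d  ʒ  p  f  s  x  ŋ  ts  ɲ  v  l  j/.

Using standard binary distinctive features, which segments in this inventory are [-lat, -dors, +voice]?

n, d, ʒ, v

Checking each segment against [-lateral], [-dorsal], [+voice]: /n/ (alveolar nasal), /d/ (voiced alveolar stop), /ʒ/ (voiced postalveolar fricative), /v/ (voiced labiodental fricative) satisfy every feature; every other segment in the inventory fails at least one.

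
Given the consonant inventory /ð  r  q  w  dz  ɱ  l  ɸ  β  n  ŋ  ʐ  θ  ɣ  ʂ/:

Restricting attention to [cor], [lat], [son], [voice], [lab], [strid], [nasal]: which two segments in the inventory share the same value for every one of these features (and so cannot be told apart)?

/dz/ (voiced alveolar affricate) and /ʐ/ (voiced retroflex fricative) are both [+coronal], [-lateral], [-sonorant], [+voice], [-labial], [+strident], [-nasal], so none of the listed features separates them. (They do differ in [continuant] and [anterior], which are not among the given features.) Every other pair in the inventory differs on at least one listed feature.

dz, ʐ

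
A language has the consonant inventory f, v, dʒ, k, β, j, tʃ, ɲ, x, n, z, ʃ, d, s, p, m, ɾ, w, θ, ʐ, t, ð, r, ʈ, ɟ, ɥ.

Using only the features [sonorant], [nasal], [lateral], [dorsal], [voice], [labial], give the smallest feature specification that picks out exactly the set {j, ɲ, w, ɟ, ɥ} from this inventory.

[+voice, +dorsal]

/j, ɲ, w, ɟ, ɥ/ are all [+voice], [+dorsal], and no other segment in the inventory matches both values. Dropping any one of them over-generates: [+dorsal] alone would also admit /k, x/; [+voice] alone would also admit /v, dʒ, β, n, …/. No other single listed feature picks out exactly this set either, so fewer than two features will not do.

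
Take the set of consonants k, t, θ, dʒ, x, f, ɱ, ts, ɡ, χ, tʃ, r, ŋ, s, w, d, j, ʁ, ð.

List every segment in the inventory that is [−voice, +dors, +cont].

x, χ

First, the [−voice] segments are /k, t, θ, x, f, ts, χ, tʃ, s/.
Within that set, [+dorsal] gives /k, x, χ/.
Among these, [+continuant] leaves /x, χ/.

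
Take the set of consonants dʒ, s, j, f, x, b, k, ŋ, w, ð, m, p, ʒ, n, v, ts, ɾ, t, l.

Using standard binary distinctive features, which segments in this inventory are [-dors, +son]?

Checking each segment against [-dorsal], [+sonorant]: /m/ (bilabial nasal), /n/ (alveolar nasal), /ɾ/ (alveolar tap), /l/ (alveolar lateral approximant) satisfy every feature; every other segment in the inventory fails at least one.

m, n, ɾ, l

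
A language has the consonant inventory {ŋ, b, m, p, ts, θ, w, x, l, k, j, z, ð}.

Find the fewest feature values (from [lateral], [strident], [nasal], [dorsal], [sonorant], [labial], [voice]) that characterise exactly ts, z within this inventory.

Every target segment is [+strident] and no other inventory member is, so one feature is enough.

[+strident]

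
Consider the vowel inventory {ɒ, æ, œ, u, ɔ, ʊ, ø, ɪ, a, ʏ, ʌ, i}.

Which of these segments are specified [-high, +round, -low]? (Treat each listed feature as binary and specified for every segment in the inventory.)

œ, ɔ, ø

Eliminate segments failing any feature: /ɒ/ is [+low]; /æ, a, ʌ/ are [-round]; /u, ʊ, ɪ, ʏ, i/ are [+high]. The remaining /œ, ɔ, ø/ satisfy [-high], [+round], [-low].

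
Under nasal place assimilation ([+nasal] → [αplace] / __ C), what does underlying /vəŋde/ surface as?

In /vəŋde/, the nasal /ŋ/ precedes /d/, which is [+coronal]. The nasal assimilates in place, becoming the [+coronal] nasal /n/. The surface form is [vənde].

[vənde]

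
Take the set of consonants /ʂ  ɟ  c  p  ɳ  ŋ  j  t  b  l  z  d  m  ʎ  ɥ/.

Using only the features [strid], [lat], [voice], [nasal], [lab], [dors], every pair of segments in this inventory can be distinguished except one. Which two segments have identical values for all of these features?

j, ɟ

Both /j/ and /ɟ/ are [−strident], [−lateral], [+voice], [−nasal], [−labial], [+dorsal]. Since the list omits [sonorant] and [continuant] — which do distinguish the palatal glide from the voiced palatal stop — this pair collapses; all other pairs remain distinct.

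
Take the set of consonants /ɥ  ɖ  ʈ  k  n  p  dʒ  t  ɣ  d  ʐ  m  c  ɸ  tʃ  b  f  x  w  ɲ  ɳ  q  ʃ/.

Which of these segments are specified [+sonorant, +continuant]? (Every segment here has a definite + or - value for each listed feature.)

ɥ, w

Eliminate segments failing any feature: /ɖ, ʈ, k, p, dʒ, t, ɣ, d, ʐ, c, ɸ, tʃ, b, f, x, q, ʃ/ are [-sonorant]; /n, m, ɲ, ɳ/ are [-continuant]. The remaining /ɥ, w/ satisfy [+sonorant], [+continuant].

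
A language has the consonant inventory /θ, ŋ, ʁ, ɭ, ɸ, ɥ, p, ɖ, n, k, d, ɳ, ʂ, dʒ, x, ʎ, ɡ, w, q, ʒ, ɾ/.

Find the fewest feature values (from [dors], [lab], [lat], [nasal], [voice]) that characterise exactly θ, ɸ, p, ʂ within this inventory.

Every target segment is [−voice], [−dorsal]; each remaining inventory member fails at least one of these. Each conjunct is needed — [−dorsal] alone would also admit /ɭ, ɖ, n, d, …/; [−voice] alone would also admit /k, x, q/ — and no other single listed feature has exactly this extension, so two is the minimum.

[−voice, −dors]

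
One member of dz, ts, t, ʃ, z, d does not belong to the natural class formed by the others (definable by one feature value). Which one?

/ts, z, dz, t, d/ are all [+anterior], but /ʃ/ (voiceless postalveolar fricative) is [−anterior]. No other single segment can be removed to leave a set sharing one feature value that the removed segment lacks, so /ʃ/ is the odd one out.

ʃ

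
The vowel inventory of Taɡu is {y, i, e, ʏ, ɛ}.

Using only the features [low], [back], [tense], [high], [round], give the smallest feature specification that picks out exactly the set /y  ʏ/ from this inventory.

Every target segment is [+round] and no other inventory member is, so one feature is enough.

[+round]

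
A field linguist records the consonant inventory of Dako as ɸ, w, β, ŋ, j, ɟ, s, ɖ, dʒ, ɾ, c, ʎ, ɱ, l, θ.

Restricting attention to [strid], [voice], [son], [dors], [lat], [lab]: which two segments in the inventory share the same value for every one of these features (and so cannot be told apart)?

j, ŋ

On the given features, /j/ and /ŋ/ have an identical profile: [-strident], [+voice], [+sonorant], [+dorsal], [-lateral], [-labial]. No other two segments in the inventory coincide on all 6 features. (They do differ in [nasal], [continuant] and [back], which are not among the given features.)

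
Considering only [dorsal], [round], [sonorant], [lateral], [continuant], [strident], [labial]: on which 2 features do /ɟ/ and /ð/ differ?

The two segments share [−round], [−sonorant], [−lateral], [−strident], [−labial]. The only features from the list on which they differ: /ɟ/ is [−continuant] while /ð/ is [+continuant]; /ɟ/ is [+dorsal] while /ð/ is [−dorsal].

[continuant], [dorsal]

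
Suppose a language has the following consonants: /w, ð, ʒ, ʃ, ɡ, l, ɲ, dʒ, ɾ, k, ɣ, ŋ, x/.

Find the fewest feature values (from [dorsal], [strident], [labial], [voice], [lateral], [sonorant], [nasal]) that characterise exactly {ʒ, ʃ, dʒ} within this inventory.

[+strident]

Every target segment is [+strident] and no other inventory member is, so one feature is enough.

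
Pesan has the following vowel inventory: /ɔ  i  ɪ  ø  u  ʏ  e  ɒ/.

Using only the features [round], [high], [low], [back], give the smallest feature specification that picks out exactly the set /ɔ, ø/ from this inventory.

Every target segment is [−high], [−low], [+round]; each remaining inventory member fails at least one of these. Each conjunct is needed — [−low, +round] alone would also admit /u, ʏ/; [−high, +round] alone would also admit /ɒ/; [−high, −low] alone would also admit /e/ — and no other combination of two listed features has exactly this extension, so three is the minimum.

[−high, −low, +round]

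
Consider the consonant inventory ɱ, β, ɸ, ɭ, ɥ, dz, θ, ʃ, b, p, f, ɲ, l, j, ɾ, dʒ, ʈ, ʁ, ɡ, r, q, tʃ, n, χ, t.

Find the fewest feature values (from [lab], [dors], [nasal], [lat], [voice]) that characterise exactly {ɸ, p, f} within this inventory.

/ɸ, p, f/ are all [−voice], [+labial], and no other segment in the inventory matches both values. Dropping any one of them over-generates: [+labial] alone would also admit /ɱ, β, ɥ, b/; [−voice] alone would also admit /θ, ʃ, ʈ, q, …/. No other single listed feature picks out exactly this set either, so fewer than two features will not do.

[−voice, +lab]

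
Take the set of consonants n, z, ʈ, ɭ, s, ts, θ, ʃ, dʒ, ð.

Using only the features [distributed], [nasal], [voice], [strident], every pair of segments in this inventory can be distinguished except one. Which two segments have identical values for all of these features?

/ts/ (voiceless alveolar affricate) and /s/ (voiceless alveolar fricative) are both [-distributed], [-nasal], [-voice], [+strident], so none of the listed features separates them. (They do differ in [continuant], which is not among the given features.) Every other pair in the inventory differs on at least one listed feature.

ts, s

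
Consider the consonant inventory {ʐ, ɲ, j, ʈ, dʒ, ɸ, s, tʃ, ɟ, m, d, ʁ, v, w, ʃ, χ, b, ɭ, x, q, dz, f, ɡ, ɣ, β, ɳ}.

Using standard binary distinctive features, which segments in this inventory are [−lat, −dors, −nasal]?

Eliminate segments failing any feature: /ɲ, j, ɟ, ʁ, w, χ, x, q, ɡ, ɣ/ are [+dorsal]; /m, ɳ/ are [+nasal]; /ɭ/ is [+lateral]. The remaining /ʐ, ʈ, dʒ, ɸ, s, tʃ, d, v, ʃ, b, dz, f, β/ satisfy [−lateral], [−dorsal], [−nasal].

ʐ, ʈ, dʒ, ɸ, s, tʃ, d, v, ʃ, b, dz, f, β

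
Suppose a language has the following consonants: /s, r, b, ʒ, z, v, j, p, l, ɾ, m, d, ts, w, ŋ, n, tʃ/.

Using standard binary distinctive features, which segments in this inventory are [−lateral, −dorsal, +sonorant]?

r, ɾ, m, n

Eliminate segments failing any feature: /s, b, ʒ, z, v, p, d, ts, tʃ/ are [−sonorant]; /j, w, ŋ/ are [+dorsal]; /l/ is [+lateral]. The remaining /r, ɾ, m, n/ satisfy [−lateral], [−dorsal], [+sonorant].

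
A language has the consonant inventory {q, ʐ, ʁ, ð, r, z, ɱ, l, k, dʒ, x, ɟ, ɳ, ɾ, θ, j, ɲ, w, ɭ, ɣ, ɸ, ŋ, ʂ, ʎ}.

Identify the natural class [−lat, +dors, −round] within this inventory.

Eliminate segments failing any feature: /ʐ, ð, r, z, ɱ, dʒ, ɳ, ɾ, θ, ɸ, ʂ/ are [−dorsal]; /l, ɭ, ʎ/ are [+lateral]; /w/ is [+round]. The remaining /q, ʁ, k, x, ɟ, j, ɲ, ɣ, ŋ/ satisfy [−lateral], [+dorsal], [−round].

q, ʁ, k, x, ɟ, j, ɲ, ɣ, ŋ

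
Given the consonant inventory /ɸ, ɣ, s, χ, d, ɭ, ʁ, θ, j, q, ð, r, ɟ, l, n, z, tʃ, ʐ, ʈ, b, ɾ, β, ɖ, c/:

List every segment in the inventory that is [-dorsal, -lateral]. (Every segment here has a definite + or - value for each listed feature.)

Eliminate segments failing any feature: /ɣ, χ, ʁ, j, q, ɟ, c/ are [+dorsal]; /ɭ, l/ are [+lateral]. The remaining /ɸ, s, d, θ, ð, r, n, z, tʃ, ʐ, ʈ, b, ɾ, β, ɖ/ satisfy [-dorsal], [-lateral].

ɸ, s, d, θ, ð, r, n, z, tʃ, ʐ, ʈ, b, ɾ, β, ɖ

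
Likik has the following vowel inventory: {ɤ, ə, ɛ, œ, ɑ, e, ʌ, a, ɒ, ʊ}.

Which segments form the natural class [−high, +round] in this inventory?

Eliminate segments failing any feature: /ɤ, ə, ɛ, ɑ, e, ʌ, a/ are [−round]; /ʊ/ is [+high]. The remaining /œ, ɒ/ satisfy [−high], [+round].

œ, ɒ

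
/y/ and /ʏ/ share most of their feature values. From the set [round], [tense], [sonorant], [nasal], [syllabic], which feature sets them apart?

[tense]

/y/ (high front rounded tense vowel) and /ʏ/ (high front rounded lax vowel) agree on [+round], [+sonorant], [-nasal], [+syllabic]. They differ on [tense] (/y/ [+], /ʏ/ [-]).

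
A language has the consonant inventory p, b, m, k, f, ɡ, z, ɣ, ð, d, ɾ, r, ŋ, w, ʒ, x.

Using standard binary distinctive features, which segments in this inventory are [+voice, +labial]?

b, m, w

Eliminate segments failing any feature: /p, k, f, x/ are [-voice]; /ɡ, z, ɣ, ð, d, ɾ, r, ŋ, ʒ/ are [-labial]. The remaining /b, m, w/ satisfy [+voice], [+labial].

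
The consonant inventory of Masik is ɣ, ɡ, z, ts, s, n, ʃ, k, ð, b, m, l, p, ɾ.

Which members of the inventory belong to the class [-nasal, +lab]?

b, p

Checking each segment against [-nasal], [+labial]: /b/ (voiced bilabial stop), /p/ (voiceless bilabial stop) satisfy every feature; every other segment in the inventory fails at least one.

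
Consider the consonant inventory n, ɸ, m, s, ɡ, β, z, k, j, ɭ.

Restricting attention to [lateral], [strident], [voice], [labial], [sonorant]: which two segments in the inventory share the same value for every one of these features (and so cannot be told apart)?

/n/ (alveolar nasal) and /j/ (palatal glide) are both [-lateral], [-strident], [+voice], [-labial], [+sonorant], so none of the listed features separates them. (They do differ in [nasal], [continuant] and [dorsal], which are not among the given features.) Every other pair in the inventory differs on at least one listed feature.

n, j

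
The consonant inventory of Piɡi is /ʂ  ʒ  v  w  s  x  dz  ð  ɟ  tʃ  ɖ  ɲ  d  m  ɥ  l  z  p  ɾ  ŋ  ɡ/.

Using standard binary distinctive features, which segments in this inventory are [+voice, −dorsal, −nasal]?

ʒ, v, dz, ð, ɖ, d, l, z, ɾ

Checking each segment against [+voice], [−dorsal], [−nasal]: /ʒ/ (voiced postalveolar fricative), /v/ (voiced labiodental fricative), /dz/ (voiced alveolar affricate), /ð/ (voiced dental fricative), /ɖ/ (voiced retroflex stop), /d/ (voiced alveolar stop), among others, satisfy every feature; every other segment in the inventory fails at least one.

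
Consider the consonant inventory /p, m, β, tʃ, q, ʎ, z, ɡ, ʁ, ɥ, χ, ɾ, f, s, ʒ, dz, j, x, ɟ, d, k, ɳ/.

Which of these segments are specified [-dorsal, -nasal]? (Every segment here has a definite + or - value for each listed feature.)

Among the inventory, the [-dorsal] segments are /p, m, β, tʃ, z, ɾ, f, s, ʒ, dz, d, ɳ/.
Among these, [-nasal] leaves /p, β, tʃ, z, ɾ, f, s, ʒ, dz, d/.

p, β, tʃ, z, ɾ, f, s, ʒ, dz, d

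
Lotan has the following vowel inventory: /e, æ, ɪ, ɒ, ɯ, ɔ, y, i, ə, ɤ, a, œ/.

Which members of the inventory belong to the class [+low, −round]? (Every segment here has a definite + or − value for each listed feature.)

Eliminate segments failing any feature: /e, ɪ, ɯ, ɔ, y, i, ə, ɤ, œ/ are [−low]; /ɒ/ is [+round]. The remaining /æ, a/ satisfy [+low], [−round].

æ, a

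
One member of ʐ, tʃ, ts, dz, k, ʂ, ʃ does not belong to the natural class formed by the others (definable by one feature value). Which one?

/dz, ts, ʐ, tʃ, ʂ, ʃ/ are all [+strident], but /k/ (voiceless velar stop) is [−strident]. No other single segment can be removed to leave a set sharing one feature value that the removed segment lacks, so /k/ is the odd one out.

k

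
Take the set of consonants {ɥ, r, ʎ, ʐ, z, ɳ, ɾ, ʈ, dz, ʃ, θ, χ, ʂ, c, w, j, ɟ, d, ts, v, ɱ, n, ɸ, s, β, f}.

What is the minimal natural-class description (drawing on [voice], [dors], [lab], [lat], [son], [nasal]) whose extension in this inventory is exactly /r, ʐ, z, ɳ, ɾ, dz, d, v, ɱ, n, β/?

/r, ʐ, z, ɳ, ɾ, dz, d, v, ɱ, n, β/ are all [+voice], [−dorsal], and no other segment in the inventory matches both values. Dropping any one of them over-generates: [−dorsal] alone would also admit /ʈ, ʃ, θ, ʂ, …/; [+voice] alone would also admit /ɥ, ʎ, w, j, …/. No other single listed feature picks out exactly this set either, so fewer than two features will not do.

[+voice, −dors]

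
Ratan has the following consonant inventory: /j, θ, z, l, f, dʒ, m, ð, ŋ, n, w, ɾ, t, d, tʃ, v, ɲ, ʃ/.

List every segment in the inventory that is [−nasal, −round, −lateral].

j, θ, z, f, dʒ, ð, ɾ, t, d, tʃ, v, ʃ

The [−nasal] segments are /j, θ, z, l, f, dʒ, ð, w, ɾ, t, d, tʃ, v, ʃ/.
Intersecting with [−round] gives /j, θ, z, l, f, dʒ, ð, ɾ, t, d, tʃ, v, ʃ/.
Of those, [−lateral] leaves /j, θ, z, f, dʒ, ð, ɾ, t, d, tʃ, v, ʃ/.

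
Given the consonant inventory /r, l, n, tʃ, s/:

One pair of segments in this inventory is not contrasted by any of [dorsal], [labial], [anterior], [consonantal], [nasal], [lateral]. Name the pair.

r, s

/r/ (alveolar trill) and /s/ (voiceless alveolar fricative) are both [-dorsal], [-labial], [+anterior], [+consonantal], [-nasal], [-lateral], so none of the listed features separates them. (They do differ in [sonorant], [voice] and [strident], which are not among the given features.) Every other pair in the inventory differs on at least one listed feature.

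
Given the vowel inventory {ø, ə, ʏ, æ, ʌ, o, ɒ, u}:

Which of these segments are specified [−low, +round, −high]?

ø, o

Checking each segment against [−low], [+round], [−high]: /ø/ (mid front rounded tense vowel), /o/ (mid back rounded tense vowel) satisfy every feature; every other segment in the inventory fails at least one.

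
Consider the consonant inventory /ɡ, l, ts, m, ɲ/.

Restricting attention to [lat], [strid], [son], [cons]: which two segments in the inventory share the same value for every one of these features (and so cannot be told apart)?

m, ɲ

Both /m/ and /ɲ/ are [−lateral], [−strident], [+sonorant], [+consonantal]. Since the list omits [labial] and [dorsal] — which do distinguish the bilabial nasal from the palatal nasal — this pair collapses; all other pairs remain distinct.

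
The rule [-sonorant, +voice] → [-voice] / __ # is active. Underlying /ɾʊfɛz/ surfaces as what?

[ɾʊfɛs]

/z/ satisfies [-sonorant, +voice] and sits in __ #. The [-voice] counterpart of the voiced alveolar fricative is /s/. Other segments in /ɾʊfɛz/ either fail the structural description or are not in the environment, so the surface form is [ɾʊfɛs].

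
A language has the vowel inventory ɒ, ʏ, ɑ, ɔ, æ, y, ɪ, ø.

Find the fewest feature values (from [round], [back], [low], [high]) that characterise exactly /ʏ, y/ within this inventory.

/ʏ, y/ are all [+high], [+round], and no other segment in the inventory matches both values. Dropping any one of them over-generates: [+round] alone would also admit /ɒ, ɔ, ø/; [+high] alone would also admit /ɪ/. No other single listed feature picks out exactly this set either, so fewer than two features will not do.

[+high, +round]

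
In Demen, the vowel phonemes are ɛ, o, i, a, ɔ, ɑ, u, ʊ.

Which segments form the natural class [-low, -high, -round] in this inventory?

ɛ

Checking each segment against [-low], [-high], [-round]: /ɛ/ (mid front unrounded lax vowel) satisfies every feature; every other segment in the inventory fails at least one.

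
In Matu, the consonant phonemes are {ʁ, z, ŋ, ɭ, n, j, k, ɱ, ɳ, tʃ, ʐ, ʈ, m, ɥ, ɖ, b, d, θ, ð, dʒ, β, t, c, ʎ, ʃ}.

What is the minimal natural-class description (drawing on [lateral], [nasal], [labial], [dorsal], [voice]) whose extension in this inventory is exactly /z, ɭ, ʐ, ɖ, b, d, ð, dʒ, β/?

[+voice, -nasal, -dorsal]

Every target segment is [+voice], [-nasal], [-dorsal]; each remaining inventory member fails at least one of these. Each conjunct is needed — [-nasal, -dorsal] alone would also admit /tʃ, ʈ, θ, t, …/; [+voice, -dorsal] alone would also admit /n, ɱ, ɳ, m/; [+voice, -nasal] alone would also admit /ʁ, j, ɥ, ʎ/ — and no other combination of two listed features has exactly this extension, so three is the minimum.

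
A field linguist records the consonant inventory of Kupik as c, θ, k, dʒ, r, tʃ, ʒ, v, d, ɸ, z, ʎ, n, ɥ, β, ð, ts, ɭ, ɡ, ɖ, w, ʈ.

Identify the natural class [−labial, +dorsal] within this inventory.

c, k, ʎ, ɡ

Checking each segment against [−labial], [+dorsal]: /c/ (voiceless palatal stop), /k/ (voiceless velar stop), /ʎ/ (palatal lateral approximant), /ɡ/ (voiced velar stop) satisfy every feature; every other segment in the inventory fails at least one.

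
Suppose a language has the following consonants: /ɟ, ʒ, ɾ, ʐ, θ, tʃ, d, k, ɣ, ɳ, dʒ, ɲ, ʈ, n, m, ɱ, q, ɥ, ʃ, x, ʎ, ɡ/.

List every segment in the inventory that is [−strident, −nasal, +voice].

Eliminate segments failing any feature: /ʒ, ʐ, tʃ, dʒ, ʃ/ are [+strident]; /θ, k, ʈ, q, x/ are [−voice]; /ɳ, ɲ, n, m, ɱ/ are [+nasal]. The remaining /ɟ, ɾ, d, ɣ, ɥ, ʎ, ɡ/ satisfy [−strident], [−nasal], [+voice].

ɟ, ɾ, d, ɣ, ɥ, ʎ, ɡ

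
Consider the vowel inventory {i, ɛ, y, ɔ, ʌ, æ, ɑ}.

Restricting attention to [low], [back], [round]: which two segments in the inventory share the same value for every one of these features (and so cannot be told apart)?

i, ɛ

/i/ (high front unrounded tense vowel) and /ɛ/ (mid front unrounded lax vowel) are both [−low], [−back], [−round], so none of the listed features separates them. (They do differ in [high] and [tense], which are not among the given features.) Every other pair in the inventory differs on at least one listed feature.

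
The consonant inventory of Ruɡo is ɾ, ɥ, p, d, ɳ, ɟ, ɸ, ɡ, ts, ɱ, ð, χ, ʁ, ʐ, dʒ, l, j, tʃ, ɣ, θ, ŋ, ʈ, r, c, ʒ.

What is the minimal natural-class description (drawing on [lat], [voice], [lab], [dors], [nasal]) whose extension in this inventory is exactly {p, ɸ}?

The class [−voice], [+labial] has exactly /p, ɸ/ as its extension in this inventory. No smaller conjunction from the listed features achieves this: [+labial] alone would also admit /ɥ, ɱ/; [−voice] alone would also admit /ts, χ, tʃ, θ, …/; and checking the remaining single features turns up none with this extension.

[−voice, +lab]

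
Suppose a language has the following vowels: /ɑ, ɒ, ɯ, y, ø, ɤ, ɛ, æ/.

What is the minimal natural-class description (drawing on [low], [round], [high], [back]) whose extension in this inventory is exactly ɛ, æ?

[-back, -round]

/ɛ, æ/ are all [-back], [-round], and no other segment in the inventory matches both values. Dropping any one of them over-generates: [-round] alone would also admit /ɑ, ɯ, ɤ/; [-back] alone would also admit /y, ø/. No other single listed feature picks out exactly this set either, so fewer than two features will not do.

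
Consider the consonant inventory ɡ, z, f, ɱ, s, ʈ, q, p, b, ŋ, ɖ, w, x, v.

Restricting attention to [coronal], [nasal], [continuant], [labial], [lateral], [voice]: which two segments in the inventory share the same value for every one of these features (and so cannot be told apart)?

w, v

Both /w/ and /v/ are [−coronal], [−nasal], [+continuant], [+labial], [−lateral], [+voice]. Since the list omits [sonorant], [round] and [dorsal] — which do distinguish the labial-velar glide from the voiced labiodental fricative — this pair collapses; all other pairs remain distinct.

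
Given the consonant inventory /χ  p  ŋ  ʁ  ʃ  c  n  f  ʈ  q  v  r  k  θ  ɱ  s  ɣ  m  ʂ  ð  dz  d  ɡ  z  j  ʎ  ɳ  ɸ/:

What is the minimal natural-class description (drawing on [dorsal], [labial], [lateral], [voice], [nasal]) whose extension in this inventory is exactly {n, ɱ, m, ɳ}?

/n, ɱ, m, ɳ/ are all [+nasal], [−dorsal], and no other segment in the inventory matches both values. Dropping any one of them over-generates: [−dorsal] alone would also admit /p, ʃ, f, ʈ, …/; [+nasal] alone would also admit /ŋ/. No other single listed feature picks out exactly this set either, so fewer than two features will not do.

[+nasal, −dorsal]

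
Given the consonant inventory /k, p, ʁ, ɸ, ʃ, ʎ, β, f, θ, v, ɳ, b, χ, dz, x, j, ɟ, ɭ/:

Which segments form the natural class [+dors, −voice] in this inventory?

The [+dorsal] segments are /k, ʁ, ʎ, χ, x, j, ɟ/.
Then [−voice] leaves /k, χ, x/.

k, χ, x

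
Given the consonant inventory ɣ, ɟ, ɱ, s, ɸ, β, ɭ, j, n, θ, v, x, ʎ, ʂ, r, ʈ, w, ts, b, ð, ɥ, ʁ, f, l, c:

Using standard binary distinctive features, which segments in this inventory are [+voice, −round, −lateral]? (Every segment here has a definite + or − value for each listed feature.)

ɣ, ɟ, ɱ, β, j, n, v, r, b, ð, ʁ

Eliminate segments failing any feature: /s, ɸ, θ, x, ʂ, ʈ, ts, f, c/ are [−voice]; /ɭ, ʎ, l/ are [+lateral]; /w, ɥ/ are [+round]. The remaining /ɣ, ɟ, ɱ, β, j, n, v, r, b, ð, ʁ/ satisfy [+voice], [−round], [−lateral].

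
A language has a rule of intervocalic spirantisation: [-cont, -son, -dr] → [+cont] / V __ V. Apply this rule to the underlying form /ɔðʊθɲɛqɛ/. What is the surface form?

[ɔðʊθɲɛχɛ]

The only segment in the rule's environment that also matches [-cont, -son, -dr] is /q/. Applying [+continuant] turns the voiceless uvular stop into /χ/ (voiceless uvular fricative), giving [ɔðʊθɲɛχɛ].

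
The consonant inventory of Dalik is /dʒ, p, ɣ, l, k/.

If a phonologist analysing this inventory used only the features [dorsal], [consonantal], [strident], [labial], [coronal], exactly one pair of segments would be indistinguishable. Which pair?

ɣ, k

Both /ɣ/ and /k/ are [+dorsal], [+consonantal], [-strident], [-labial], [-coronal]. Since the list omits [voice] and [continuant] — which do distinguish the voiced velar fricative from the voiceless velar stop — this pair collapses; all other pairs remain distinct.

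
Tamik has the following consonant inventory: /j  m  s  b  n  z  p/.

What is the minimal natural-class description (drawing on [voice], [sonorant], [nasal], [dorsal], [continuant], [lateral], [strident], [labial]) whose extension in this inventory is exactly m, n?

/m, n/ are exactly the [+nasal] segments in the inventory, so a single feature suffices.

[+nasal]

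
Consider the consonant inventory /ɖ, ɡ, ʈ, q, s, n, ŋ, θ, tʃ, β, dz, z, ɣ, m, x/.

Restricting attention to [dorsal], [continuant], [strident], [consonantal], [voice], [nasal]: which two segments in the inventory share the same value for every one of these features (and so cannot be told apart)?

Both /m/ and /n/ are [−dorsal], [−continuant], [−strident], [+consonantal], [+voice], [+nasal]. Since the list omits [labial] and [coronal] — which do distinguish the bilabial nasal from the alveolar nasal — this pair collapses; all other pairs remain distinct.

m, n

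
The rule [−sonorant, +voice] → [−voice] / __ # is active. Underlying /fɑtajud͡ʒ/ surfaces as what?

[fɑtajut͡ʃ]

Only the final segment /d͡ʒ/ is both word-final and matches the structural description. It is a voiced postalveolar affricate, so [−sonorant, +voice] holds; changing it to [−voice] with all other features held fixed yields /t͡ʃ/ (voiceless postalveolar affricate). No other segment meets both the structural description and the environment, so the output is [fɑtajut͡ʃ].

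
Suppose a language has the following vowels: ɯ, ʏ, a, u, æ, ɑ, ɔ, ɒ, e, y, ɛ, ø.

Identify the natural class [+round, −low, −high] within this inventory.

The [+round] segments are /ʏ, u, ɔ, ɒ, y, ø/.
Then [−low] gives /ʏ, u, ɔ, y, ø/.
Of those, [−high] leaves /ɔ, ø/.

ɔ, ø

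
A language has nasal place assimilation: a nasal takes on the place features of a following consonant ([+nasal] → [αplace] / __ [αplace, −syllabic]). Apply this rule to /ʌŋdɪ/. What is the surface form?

[ʌndɪ]

In /ʌŋdɪ/, the nasal /ŋ/ precedes /d/, which is [+coronal]. The nasal assimilates in place, becoming the [+coronal] nasal /n/. The surface form is [ʌndɪ].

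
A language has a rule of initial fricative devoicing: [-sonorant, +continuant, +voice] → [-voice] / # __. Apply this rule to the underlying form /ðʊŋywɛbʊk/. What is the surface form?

/ð/ satisfies [-sonorant, +continuant, +voice] and sits in # __. The [-voice] counterpart of the voiced dental fricative is /θ/. Other segments in /ðʊŋywɛbʊk/ either fail the structural description or are not in the environment, so the surface form is [θʊŋywɛbʊk].

[θʊŋywɛbʊk]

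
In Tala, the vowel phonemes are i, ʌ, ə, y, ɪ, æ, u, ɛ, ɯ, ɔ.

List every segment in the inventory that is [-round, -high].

The [-round] segments are /i, ʌ, ə, ɪ, æ, ɛ, ɯ/.
Within that set, [-high] leaves /ʌ, ə, æ, ɛ/.

ʌ, ə, æ, ɛ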